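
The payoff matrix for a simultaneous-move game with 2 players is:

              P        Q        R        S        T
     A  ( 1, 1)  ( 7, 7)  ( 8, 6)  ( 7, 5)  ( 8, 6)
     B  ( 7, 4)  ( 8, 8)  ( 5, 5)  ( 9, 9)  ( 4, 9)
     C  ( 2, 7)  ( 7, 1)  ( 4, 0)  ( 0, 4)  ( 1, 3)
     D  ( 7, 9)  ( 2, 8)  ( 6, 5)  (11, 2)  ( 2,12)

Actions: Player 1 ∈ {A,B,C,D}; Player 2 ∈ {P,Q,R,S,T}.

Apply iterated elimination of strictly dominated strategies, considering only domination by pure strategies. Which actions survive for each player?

IESDS → P1:{A,B,D} P2:{Q,S,T}

P1 drop C (B beats it: P:7>2 Q:8>7 R:5>4 S:9>0 T:4>1)
P2 drop P (T beats it: A:6>1 B:9>4 D:12>9)
P2 drop R (Q beats it: A:7>6 B:8>5 D:8>5)
P1→{A,B,D} P2→{Q,S,T}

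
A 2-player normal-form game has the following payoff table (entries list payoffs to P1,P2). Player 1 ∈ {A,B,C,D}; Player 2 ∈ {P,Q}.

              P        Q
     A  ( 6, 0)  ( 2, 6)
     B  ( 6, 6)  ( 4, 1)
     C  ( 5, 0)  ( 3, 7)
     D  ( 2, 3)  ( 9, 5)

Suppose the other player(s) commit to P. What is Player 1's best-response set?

argmax u_1 = {A,B}

u_1(A vs P) = 6
u_1(B vs P) = 6
u_1(C vs P) = 5
u_1(D vs P) = 2
max payoff 6 at {A,B}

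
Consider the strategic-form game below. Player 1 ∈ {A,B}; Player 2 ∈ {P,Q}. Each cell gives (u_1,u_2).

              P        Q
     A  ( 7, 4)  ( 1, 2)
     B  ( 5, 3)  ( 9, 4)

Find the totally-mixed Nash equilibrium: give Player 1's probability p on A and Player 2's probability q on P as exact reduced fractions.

P1 indiff ⇒ q·7+(1-q)·1 = q·5+(1-q)·9 ⇒ q(2) = (1-q)(8) ⇒ q = 4/5
P2 indiff ⇒ p·4+(1-p)·3 = p·2+(1-p)·4 ⇒ p(2) = (1-p)(1) ⇒ p = 1/3

(p,q) = (1/3, 4/5)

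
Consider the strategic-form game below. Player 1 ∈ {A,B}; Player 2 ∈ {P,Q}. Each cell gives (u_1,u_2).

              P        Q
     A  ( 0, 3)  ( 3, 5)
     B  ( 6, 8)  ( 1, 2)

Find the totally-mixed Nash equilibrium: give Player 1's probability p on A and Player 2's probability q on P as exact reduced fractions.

P1 mixes 3/4 on A; P2 mixes 1/4 on P

P1 indiff ⇒ q·0+(1-q)·3 = q·6+(1-q)·1 ⇒ q(-6) = (1-q)(-2) ⇒ q = 1/4
P2 indiff ⇒ p·3+(1-p)·8 = p·5+(1-p)·2 ⇒ p(-2) = (1-p)(-6) ⇒ p = 3/4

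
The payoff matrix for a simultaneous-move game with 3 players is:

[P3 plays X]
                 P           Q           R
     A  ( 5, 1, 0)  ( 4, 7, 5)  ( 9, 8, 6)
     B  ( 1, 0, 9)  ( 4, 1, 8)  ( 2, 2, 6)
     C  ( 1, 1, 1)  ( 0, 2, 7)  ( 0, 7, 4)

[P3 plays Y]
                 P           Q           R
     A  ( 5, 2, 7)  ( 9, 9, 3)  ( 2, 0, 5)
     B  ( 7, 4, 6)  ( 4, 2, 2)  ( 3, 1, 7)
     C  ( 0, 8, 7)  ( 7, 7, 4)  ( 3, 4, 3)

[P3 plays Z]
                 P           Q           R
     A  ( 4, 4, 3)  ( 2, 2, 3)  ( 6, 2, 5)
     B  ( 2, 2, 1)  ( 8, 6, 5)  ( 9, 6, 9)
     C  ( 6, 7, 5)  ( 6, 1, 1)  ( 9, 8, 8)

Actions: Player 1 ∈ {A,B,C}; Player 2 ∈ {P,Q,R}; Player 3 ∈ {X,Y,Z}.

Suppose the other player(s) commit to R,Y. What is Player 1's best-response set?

BR_1 = {B,C}

u_1(A vs R,Y) = 2
u_1(B vs R,Y) = 3
u_1(C vs R,Y) = 3
max payoff 3 at {B,C}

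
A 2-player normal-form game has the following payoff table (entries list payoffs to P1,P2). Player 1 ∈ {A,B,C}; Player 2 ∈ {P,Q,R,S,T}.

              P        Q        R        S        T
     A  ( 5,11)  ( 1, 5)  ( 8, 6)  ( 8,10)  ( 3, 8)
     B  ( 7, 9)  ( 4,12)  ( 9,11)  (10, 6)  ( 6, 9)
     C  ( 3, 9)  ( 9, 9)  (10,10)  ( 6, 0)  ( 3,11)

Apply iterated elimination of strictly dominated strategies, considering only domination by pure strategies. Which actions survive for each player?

P1 drop A (B beats it: P:7>5 Q:4>1 R:9>8 S:10>8 T:6>3)
P2 drop P (R beats it: B:11>9 C:10>9)
P2 drop S (Q beats it: B:12>6 C:9>0)
P1→{B,C} P2→{Q,R,T}

IESDS → P1:{B,C} P2:{Q,R,T}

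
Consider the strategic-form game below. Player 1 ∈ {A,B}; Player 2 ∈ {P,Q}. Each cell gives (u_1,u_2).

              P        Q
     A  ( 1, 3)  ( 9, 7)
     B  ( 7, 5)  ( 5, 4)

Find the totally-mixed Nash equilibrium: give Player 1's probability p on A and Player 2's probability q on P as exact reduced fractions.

P1 indiff ⇒ q·1+(1-q)·9 = q·7+(1-q)·5 ⇒ q(-6) = (1-q)(-4) ⇒ q = 2/5
P2 indiff ⇒ p·3+(1-p)·5 = p·7+(1-p)·4 ⇒ p(-4) = (1-p)(-1) ⇒ p = 1/5

P1 mixes 1/5 on A; P2 mixes 2/5 on P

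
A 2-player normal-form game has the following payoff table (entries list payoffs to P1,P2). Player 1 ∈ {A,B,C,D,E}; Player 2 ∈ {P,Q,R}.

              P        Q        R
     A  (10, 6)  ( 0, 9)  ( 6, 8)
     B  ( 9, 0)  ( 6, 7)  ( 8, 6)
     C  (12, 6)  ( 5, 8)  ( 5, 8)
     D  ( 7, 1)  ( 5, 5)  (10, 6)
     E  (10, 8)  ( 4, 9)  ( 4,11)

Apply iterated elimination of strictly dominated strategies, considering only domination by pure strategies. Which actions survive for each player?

IESDS → P1:{B,D} P2:{Q,R}

P1 drop E (C beats it: P:12>10 Q:5>4 R:5>4)
P2 drop P (Q beats it: A:9>6 B:7>0 C:8>6 D:5>1)
P1 drop A (B beats it: Q:6>0 R:8>6)
P1 drop C (B beats it: Q:6>5 R:8>5)
P1→{B,D} P2→{Q,R}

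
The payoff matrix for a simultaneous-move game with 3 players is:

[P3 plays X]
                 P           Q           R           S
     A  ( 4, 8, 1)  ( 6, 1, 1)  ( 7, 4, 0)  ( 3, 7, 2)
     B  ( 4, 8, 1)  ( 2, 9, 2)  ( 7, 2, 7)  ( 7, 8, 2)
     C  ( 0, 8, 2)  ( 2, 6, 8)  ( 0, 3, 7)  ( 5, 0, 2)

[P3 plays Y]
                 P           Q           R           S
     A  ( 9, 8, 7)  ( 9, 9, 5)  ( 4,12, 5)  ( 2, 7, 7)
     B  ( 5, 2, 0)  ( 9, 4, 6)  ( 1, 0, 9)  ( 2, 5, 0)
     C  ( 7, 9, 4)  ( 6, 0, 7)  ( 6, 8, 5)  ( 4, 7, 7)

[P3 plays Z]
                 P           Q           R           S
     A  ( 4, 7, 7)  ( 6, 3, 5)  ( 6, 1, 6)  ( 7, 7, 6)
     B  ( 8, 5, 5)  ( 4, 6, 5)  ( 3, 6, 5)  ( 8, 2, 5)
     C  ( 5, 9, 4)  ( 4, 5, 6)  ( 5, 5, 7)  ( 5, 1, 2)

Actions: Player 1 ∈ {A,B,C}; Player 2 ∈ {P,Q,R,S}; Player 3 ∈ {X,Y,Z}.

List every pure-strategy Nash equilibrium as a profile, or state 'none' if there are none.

No pure NE.

(A,P,X): not NE [P3→Z gives 7>1]
(A,P,Y): not NE [P2→R gives 12>8]
(A,P,Z): not NE [P1→B gives 8>4]
(A,Q,X): not NE [P2→P gives 8>1; P3→Z gives 5>1]
(A,Q,Y): not NE [P2→R gives 12>9]
(A,Q,Z): not NE [P2→S gives 7>3]
(A,R,X): not NE [P2→P gives 8>4; P3→Z gives 6>0]
(A,R,Y): not NE [P1→C gives 6>4; P3→Z gives 6>5]
(A,R,Z): not NE [P2→S gives 7>1]
(A,S,X): not NE [P1→B gives 7>3; P2→P gives 8>7; P3→Y gives 7>2]
(A,S,Y): not NE [P1→C gives 4>2; P2→R gives 12>7]
(A,S,Z): not NE [P1→B gives 8>7; P3→Y gives 7>6]
(B,P,X): not NE [P2→Q gives 9>8; P3→Z gives 5>1]
(B,P,Y): not NE [P1→A gives 9>5; P2→S gives 5>2; P3→Z gives 5>0]
(B,P,Z): not NE [P2→R gives 6>5]
(B,Q,X): not NE [P1→A gives 6>2; P3→Y gives 6>2]
(B,Q,Y): not NE [P2→S gives 5>4]
(B,Q,Z): not NE [P1→A gives 6>4; P3→Y gives 6>5]
(B,R,X): not NE [P2→Q gives 9>2; P3→Y gives 9>7]
(B,R,Y): not NE [P1→C gives 6>1; P2→S gives 5>0]
(B,R,Z): not NE [P1→A gives 6>3; P3→Y gives 9>5]
(B,S,X): not NE [P2→Q gives 9>8; P3→Z gives 5>2]
(B,S,Y): not NE [P1→C gives 4>2; P3→Z gives 5>0]
(B,S,Z): not NE [P2→R gives 6>2]
(C,P,X): not NE [P1→B gives 4>0; P3→Z gives 4>2]
(C,P,Y): not NE [P1→A gives 9>7]
(C,P,Z): not NE [P1→B gives 8>5]
(C,Q,X): not NE [P1→A gives 6>2; P2→P gives 8>6]
(C,Q,Y): not NE [P1→B gives 9>6; P2→P gives 9>0; P3→X gives 8>7]
(C,Q,Z): not NE [P1→A gives 6>4; P2→P gives 9>5; P3→X gives 8>6]
(C,R,X): not NE [P1→B gives 7>0; P2→P gives 8>3]
(C,R,Y): not NE [P2→P gives 9>8; P3→Z gives 7>5]
(C,R,Z): not NE [P1→A gives 6>5; P2→P gives 9>5]
(C,S,X): not NE [P1→B gives 7>5; P2→P gives 8>0; P3→Y gives 7>2]
(C,S,Y): not NE [P2→P gives 9>7]
(C,S,Z): not NE [P1→B gives 8>5; P2→P gives 9>1; P3→Y gives 7>2]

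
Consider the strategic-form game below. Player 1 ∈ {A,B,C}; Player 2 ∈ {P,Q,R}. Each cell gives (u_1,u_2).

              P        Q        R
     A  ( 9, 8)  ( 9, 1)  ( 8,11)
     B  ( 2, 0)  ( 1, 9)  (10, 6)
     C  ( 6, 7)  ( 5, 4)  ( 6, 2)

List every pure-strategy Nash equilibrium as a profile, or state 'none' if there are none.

PSNE: ∅

(A,P): not NE [P2→R gives 11>8]
(A,Q): not NE [P2→R gives 11>1]
(A,R): not NE [P1→B gives 10>8]
(B,P): not NE [P1→A gives 9>2; P2→Q gives 9>0]
(B,Q): not NE [P1→A gives 9>1]
(B,R): not NE [P2→Q gives 9>6]
(C,P): not NE [P1→A gives 9>6]
(C,Q): not NE [P1→A gives 9>5; P2→P gives 7>4]
(C,R): not NE [P1→B gives 10>6; P2→P gives 7>2]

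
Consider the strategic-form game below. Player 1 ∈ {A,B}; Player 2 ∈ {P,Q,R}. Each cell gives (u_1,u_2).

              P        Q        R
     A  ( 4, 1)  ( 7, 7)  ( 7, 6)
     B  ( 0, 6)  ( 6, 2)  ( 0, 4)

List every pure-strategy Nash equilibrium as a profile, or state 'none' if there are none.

(A,P): not NE [P2→Q gives 7>1]
(A,Q): NE
(A,R): not NE [P2→Q gives 7>6]
(B,P): not NE [P1→A gives 4>0]
(B,Q): not NE [P1→A gives 7>6; P2→P gives 6>2]
(B,R): not NE [P1→A gives 7>0; P2→P gives 6>4]

Nash profiles: (A,Q)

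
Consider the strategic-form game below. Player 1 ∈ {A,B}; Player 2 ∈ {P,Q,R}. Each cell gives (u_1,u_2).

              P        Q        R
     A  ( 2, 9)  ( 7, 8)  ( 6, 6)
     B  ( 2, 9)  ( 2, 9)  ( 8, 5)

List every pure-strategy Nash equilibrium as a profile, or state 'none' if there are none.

(A,P): NE
(A,Q): not NE [P2→P gives 9>8]
(A,R): not NE [P1→B gives 8>6; P2→P gives 9>6]
(B,P): NE
(B,Q): not NE [P1→A gives 7>2]
(B,R): not NE [P2→Q gives 9>5]

PSNE = {(A,P), (B,P)}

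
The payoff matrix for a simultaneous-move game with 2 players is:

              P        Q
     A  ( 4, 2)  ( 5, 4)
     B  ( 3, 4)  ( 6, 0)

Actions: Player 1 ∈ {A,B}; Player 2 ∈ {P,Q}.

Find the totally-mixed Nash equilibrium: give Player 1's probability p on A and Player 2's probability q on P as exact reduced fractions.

P1 mixes 2/3 on A; P2 mixes 1/2 on P

P1 indiff ⇒ q·4+(1-q)·5 = q·3+(1-q)·6 ⇒ q(1) = (1-q)(1) ⇒ q = 1/2
P2 indiff ⇒ p·2+(1-p)·4 = p·4+(1-p)·0 ⇒ p(-2) = (1-p)(-4) ⇒ p = 2/3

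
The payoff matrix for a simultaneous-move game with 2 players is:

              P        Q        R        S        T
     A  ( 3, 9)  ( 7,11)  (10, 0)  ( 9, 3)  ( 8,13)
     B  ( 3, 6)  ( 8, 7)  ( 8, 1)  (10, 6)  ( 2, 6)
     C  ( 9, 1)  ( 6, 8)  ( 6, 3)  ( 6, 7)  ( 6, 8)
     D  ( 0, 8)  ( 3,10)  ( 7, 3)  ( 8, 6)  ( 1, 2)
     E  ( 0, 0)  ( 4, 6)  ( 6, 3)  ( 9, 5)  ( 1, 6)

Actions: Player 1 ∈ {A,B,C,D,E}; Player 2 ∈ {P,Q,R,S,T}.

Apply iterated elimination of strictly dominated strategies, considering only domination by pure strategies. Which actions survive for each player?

IESDS → P1:{A,B} P2:{Q,T}

P1 drop D (A beats it: P:3>0 Q:7>3 R:10>7 S:9>8 T:8>1)
P1 drop E (B beats it: P:3>0 Q:8>4 R:8>6 S:10>9 T:2>1)
P2 drop P (Q beats it: A:11>9 B:7>6 C:8>1)
P1 drop C (A beats it: Q:7>6 R:10>6 S:9>6 T:8>6)
P2 drop R (Q beats it: A:11>0 B:7>1)
P2 drop S (Q beats it: A:11>3 B:7>6)
P1→{A,B} P2→{Q,T}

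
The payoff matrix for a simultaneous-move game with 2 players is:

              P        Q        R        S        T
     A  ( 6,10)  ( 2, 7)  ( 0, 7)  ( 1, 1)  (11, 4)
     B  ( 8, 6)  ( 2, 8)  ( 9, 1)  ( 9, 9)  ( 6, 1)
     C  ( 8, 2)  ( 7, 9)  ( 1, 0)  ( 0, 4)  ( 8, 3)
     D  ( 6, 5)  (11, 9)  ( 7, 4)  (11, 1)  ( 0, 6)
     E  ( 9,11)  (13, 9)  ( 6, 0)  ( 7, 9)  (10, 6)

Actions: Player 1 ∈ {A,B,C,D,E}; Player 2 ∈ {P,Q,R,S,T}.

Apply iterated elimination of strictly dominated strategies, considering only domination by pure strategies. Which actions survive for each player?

IESDS → P1:{B,D,E} P2:{P,Q,S}

P1 drop C (E beats it: P:9>8 Q:13>7 R:6>1 S:7>0 T:10>8)
P2 drop R (P beats it: A:10>7 B:6>1 D:5>4 E:11>0)
P2 drop T (Q beats it: A:7>4 B:8>1 D:9>6 E:9>6)
P1 drop A (E beats it: P:9>6 Q:13>2 S:7>1)
P1→{B,D,E} P2→{P,Q,S}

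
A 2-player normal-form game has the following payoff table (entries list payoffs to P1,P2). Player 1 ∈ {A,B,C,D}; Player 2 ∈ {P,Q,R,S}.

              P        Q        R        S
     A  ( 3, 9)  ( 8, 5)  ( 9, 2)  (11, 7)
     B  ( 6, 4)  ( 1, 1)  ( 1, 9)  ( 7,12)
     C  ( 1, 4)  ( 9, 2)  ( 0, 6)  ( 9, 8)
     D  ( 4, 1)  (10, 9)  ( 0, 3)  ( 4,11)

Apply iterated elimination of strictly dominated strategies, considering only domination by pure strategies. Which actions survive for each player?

Survivors P1:{A,B} P2:{P,S}

P2 drop Q (S beats it: A:7>5 B:12>1 C:8>2 D:11>9)
P1 drop C (A beats it: P:3>1 R:9>0 S:11>9)
P1 drop D (B beats it: P:6>4 R:1>0 S:7>4)
P2 drop R (S beats it: A:7>2 B:12>9)
P1→{A,B} P2→{P,S}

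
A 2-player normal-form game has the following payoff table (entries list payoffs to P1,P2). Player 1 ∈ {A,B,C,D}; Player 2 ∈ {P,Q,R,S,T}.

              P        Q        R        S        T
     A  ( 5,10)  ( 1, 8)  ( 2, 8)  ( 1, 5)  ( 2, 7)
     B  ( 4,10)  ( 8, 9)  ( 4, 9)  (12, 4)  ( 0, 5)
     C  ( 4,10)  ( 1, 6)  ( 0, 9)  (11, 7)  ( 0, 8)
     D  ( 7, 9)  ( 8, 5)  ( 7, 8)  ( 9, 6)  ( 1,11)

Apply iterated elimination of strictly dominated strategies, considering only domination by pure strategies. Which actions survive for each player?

P2 drop Q (P beats it: A:10>8 B:10>9 C:10>6 D:9>5)
P2 drop R (P beats it: A:10>8 B:10>9 C:10>9 D:9>8)
P2 drop S (P beats it: A:10>5 B:10>4 C:10>7 D:9>6)
P1 drop B (A beats it: P:5>4 T:2>0)
P1 drop C (A beats it: P:5>4 T:2>0)
P1→{A,D} P2→{P,T}

IESDS → P1:{A,D} P2:{P,T}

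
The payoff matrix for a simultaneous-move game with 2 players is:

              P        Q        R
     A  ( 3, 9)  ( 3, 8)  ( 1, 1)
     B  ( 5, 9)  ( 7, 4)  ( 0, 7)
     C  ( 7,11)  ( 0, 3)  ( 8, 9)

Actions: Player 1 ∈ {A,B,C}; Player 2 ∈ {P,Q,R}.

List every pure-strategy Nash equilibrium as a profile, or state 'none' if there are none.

(A,P): not NE [P1→C gives 7>3]
(A,Q): not NE [P1→B gives 7>3; P2→P gives 9>8]
(A,R): not NE [P1→C gives 8>1; P2→P gives 9>1]
(B,P): not NE [P1→C gives 7>5]
(B,Q): not NE [P2→P gives 9>4]
(B,R): not NE [P1→C gives 8>0; P2→P gives 9>7]
(C,P): NE
(C,Q): not NE [P1→B gives 7>0; P2→P gives 11>3]
(C,R): not NE [P2→P gives 11>9]

Nash profiles: (C,P)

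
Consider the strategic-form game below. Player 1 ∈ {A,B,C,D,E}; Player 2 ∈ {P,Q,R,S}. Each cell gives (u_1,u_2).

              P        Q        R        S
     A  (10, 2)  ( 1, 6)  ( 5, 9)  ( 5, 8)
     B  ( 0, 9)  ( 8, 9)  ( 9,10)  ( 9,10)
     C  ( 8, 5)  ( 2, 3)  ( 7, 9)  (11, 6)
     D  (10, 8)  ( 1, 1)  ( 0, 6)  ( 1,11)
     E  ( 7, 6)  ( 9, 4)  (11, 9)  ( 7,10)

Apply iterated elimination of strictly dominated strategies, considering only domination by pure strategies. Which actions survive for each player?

Remaining: P1:{B,C,E} P2:{R,S}

P2 drop P (S beats it: A:8>2 B:10>9 C:6>5 D:11>8 E:10>6)
P1 drop A (B beats it: Q:8>1 R:9>5 S:9>5)
P1 drop D (B beats it: Q:8>1 R:9>0 S:9>1)
P2 drop Q (R beats it: B:10>9 C:9>3 E:9>4)
P1→{B,C,E} P2→{R,S}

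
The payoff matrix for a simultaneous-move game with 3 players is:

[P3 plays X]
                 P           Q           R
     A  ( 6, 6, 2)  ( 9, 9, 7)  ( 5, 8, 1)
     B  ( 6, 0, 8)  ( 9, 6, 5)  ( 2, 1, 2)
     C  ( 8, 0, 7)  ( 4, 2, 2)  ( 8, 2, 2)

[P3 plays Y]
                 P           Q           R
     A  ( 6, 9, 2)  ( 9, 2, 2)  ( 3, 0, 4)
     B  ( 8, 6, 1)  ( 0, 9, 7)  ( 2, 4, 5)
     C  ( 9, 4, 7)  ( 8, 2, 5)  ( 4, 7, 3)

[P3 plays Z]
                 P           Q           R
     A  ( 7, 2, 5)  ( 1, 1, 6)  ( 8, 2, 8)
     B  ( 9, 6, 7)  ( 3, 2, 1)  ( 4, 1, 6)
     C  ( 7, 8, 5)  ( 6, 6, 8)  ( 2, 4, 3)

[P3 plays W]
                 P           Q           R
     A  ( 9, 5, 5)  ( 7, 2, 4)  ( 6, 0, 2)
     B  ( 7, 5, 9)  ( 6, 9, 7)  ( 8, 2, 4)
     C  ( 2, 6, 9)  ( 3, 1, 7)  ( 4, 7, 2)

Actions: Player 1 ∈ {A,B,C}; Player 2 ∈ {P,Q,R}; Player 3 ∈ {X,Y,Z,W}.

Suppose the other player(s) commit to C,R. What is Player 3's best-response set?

P3 best: {Y,Z}

u_3(X vs C,R) = 2
u_3(Y vs C,R) = 3
u_3(Z vs C,R) = 3
u_3(W vs C,R) = 2
max payoff 3 at {Y,Z}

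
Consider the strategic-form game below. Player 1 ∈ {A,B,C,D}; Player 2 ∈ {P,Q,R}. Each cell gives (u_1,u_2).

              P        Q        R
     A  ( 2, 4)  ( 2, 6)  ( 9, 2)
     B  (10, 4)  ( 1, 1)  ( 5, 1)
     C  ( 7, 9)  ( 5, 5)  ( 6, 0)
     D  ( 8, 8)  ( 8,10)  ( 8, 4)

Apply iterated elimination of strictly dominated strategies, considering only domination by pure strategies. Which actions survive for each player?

IESDS → P1:{B,D} P2:{P,Q}

P1 drop C (D beats it: P:8>7 Q:8>5 R:8>6)
P2 drop R (P beats it: A:4>2 B:4>1 D:8>4)
P1 drop A (D beats it: P:8>2 Q:8>2)
P1→{B,D} P2→{P,Q}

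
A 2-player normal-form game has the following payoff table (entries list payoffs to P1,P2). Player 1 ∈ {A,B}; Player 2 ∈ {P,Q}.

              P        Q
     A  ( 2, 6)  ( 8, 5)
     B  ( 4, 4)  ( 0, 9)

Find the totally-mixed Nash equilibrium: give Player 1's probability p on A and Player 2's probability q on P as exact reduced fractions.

P1 indiff ⇒ q·2+(1-q)·8 = q·4+(1-q)·0 ⇒ q(-2) = (1-q)(-8) ⇒ q = 4/5
P2 indiff ⇒ p·6+(1-p)·4 = p·5+(1-p)·9 ⇒ p(1) = (1-p)(5) ⇒ p = 5/6

p=5/6, q=4/5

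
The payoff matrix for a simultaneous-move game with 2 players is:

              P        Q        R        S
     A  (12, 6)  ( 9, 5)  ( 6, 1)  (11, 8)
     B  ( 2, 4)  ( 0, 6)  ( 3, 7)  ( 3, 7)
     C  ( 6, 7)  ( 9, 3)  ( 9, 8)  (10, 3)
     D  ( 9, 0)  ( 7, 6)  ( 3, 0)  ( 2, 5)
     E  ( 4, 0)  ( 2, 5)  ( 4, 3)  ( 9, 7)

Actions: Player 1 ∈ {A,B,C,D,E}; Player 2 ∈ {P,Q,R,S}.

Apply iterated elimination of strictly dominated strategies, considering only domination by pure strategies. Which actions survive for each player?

P1 drop B (A beats it: P:12>2 Q:9>0 R:6>3 S:11>3)
P1 drop D (A beats it: P:12>9 Q:9>7 R:6>3 S:11>2)
P1 drop E (A beats it: P:12>4 Q:9>2 R:6>4 S:11>9)
P2 drop Q (P beats it: A:6>5 C:7>3)
P1→{A,C} P2→{P,R,S}

Survivors P1:{A,C} P2:{P,R,S}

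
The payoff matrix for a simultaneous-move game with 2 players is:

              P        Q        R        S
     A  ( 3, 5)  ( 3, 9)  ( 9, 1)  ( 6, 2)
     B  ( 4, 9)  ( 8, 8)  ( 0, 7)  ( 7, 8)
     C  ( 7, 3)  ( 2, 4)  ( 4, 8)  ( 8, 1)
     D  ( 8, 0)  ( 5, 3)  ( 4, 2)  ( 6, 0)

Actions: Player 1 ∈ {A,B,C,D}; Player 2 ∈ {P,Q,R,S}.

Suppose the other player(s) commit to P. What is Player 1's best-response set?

BR_1 = {D}

u_1(A vs P) = 3
u_1(B vs P) = 4
u_1(C vs P) = 7
u_1(D vs P) = 8
max payoff 8 at {D}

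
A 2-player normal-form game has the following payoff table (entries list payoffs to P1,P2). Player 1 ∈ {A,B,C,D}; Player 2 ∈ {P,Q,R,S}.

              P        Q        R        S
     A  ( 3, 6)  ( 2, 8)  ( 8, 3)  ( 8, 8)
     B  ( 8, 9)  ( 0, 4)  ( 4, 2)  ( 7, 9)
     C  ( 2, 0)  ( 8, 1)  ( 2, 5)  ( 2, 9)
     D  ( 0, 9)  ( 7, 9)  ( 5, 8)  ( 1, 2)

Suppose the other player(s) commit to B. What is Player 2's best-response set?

BR_2 = {P,S}

u_2(P vs B) = 9
u_2(Q vs B) = 4
u_2(R vs B) = 2
u_2(S vs B) = 9
max payoff 9 at {P,S}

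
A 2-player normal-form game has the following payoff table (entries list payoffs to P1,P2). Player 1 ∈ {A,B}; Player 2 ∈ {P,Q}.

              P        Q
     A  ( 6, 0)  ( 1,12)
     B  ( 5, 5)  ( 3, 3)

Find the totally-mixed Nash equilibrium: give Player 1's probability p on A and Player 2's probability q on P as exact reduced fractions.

P1 mixes 1/7 on A; P2 mixes 2/3 on P

P1 indiff ⇒ q·6+(1-q)·1 = q·5+(1-q)·3 ⇒ q(1) = (1-q)(2) ⇒ q = 2/3
P2 indiff ⇒ p·0+(1-p)·5 = p·12+(1-p)·3 ⇒ p(-12) = (1-p)(-2) ⇒ p = 1/7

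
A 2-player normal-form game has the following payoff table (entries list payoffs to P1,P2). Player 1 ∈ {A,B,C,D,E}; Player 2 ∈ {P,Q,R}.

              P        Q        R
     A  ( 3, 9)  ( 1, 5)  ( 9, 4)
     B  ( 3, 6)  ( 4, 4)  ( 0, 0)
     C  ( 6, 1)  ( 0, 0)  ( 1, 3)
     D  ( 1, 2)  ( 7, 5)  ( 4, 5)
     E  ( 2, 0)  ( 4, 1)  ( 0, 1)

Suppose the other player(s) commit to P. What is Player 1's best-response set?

BR_1 = {C}

u_1(A vs P) = 3
u_1(B vs P) = 3
u_1(C vs P) = 6
u_1(D vs P) = 1
u_1(E vs P) = 2
max payoff 6 at {C}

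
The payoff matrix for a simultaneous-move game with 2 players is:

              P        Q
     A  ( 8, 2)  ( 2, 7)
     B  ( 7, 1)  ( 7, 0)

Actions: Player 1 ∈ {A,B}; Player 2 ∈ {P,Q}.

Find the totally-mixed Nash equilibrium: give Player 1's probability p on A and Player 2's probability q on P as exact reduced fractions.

P1 mixes 1/6 on A; P2 mixes 5/6 on P

P1 indiff ⇒ q·8+(1-q)·2 = q·7+(1-q)·7 ⇒ q(1) = (1-q)(5) ⇒ q = 5/6
P2 indiff ⇒ p·2+(1-p)·1 = p·7+(1-p)·0 ⇒ p(-5) = (1-p)(-1) ⇒ p = 1/6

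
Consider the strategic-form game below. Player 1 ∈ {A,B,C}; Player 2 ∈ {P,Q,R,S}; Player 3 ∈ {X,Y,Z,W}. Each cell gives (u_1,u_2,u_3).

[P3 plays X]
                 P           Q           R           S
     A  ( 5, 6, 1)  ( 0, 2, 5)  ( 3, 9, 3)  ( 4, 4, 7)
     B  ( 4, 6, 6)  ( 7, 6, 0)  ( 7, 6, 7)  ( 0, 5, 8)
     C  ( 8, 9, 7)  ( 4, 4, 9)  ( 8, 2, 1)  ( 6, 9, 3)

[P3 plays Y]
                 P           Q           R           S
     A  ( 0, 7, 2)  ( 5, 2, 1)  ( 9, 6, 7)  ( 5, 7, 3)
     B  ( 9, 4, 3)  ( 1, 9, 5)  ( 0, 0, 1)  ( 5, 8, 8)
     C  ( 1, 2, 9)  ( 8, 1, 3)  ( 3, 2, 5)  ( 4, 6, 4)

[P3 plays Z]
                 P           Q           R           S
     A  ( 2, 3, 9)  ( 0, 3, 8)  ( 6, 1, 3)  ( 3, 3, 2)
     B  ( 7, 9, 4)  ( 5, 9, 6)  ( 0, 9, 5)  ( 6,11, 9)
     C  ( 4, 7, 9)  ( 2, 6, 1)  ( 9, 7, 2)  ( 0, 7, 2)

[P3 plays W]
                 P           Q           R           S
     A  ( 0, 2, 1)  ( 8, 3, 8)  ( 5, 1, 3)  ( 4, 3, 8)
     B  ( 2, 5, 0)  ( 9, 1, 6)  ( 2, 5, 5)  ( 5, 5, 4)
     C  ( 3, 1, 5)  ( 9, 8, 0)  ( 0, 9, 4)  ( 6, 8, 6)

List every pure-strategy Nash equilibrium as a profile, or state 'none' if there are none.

(A,P,X): not NE [P1→C gives 8>5; P2→R gives 9>6; P3→Z gives 9>1]
(A,P,Y): not NE [P1→B gives 9>0; P3→Z gives 9>2]
(A,P,Z): not NE [P1→B gives 7>2]
(A,P,W): not NE [P1→C gives 3>0; P2→S gives 3>2; P3→Z gives 9>1]
(A,Q,X): not NE [P1→B gives 7>0; P2→R gives 9>2; P3→W gives 8>5]
(A,Q,Y): not NE [P1→C gives 8>5; P2→S gives 7>2; P3→W gives 8>1]
(A,Q,Z): not NE [P1→B gives 5>0]
(A,Q,W): not NE [P1→C gives 9>8]
(A,R,X): not NE [P1→C gives 8>3; P3→Y gives 7>3]
(A,R,Y): not NE [P2→S gives 7>6]
(A,R,Z): not NE [P1→C gives 9>6; P2→S gives 3>1; P3→Y gives 7>3]
(A,R,W): not NE [P2→S gives 3>1; P3→Y gives 7>3]
(A,S,X): not NE [P1→C gives 6>4; P2→R gives 9>4; P3→W gives 8>7]
(A,S,Y): not NE [P3→W gives 8>3]
(A,S,Z): not NE [P1→B gives 6>3; P3→W gives 8>2]
(A,S,W): not NE [P1→C gives 6>4]
(B,P,X): not NE [P1→C gives 8>4]
(B,P,Y): not NE [P2→Q gives 9>4; P3→X gives 6>3]
(B,P,Z): not NE [P2→S gives 11>9; P3→X gives 6>4]
(B,P,W): not NE [P1→C gives 3>2; P3→X gives 6>0]
(B,Q,X): not NE [P3→W gives 6>0]
(B,Q,Y): not NE [P1→C gives 8>1; P3→W gives 6>5]
(B,Q,Z): not NE [P2→S gives 11>9]
(B,Q,W): not NE [P2→S gives 5>1]
(B,R,X): not NE [P1→C gives 8>7]
(B,R,Y): not NE [P1→A gives 9>0; P2→Q gives 9>0; P3→X gives 7>1]
(B,R,Z): not NE [P1→C gives 9>0; P2→S gives 11>9; P3→X gives 7>5]
(B,R,W): not NE [P1→A gives 5>2; P3→X gives 7>5]
(B,S,X): not NE [P1→C gives 6>0; P2→R gives 6>5; P3→Z gives 9>8]
(B,S,Y): not NE [P2→Q gives 9>8; P3→Z gives 9>8]
(B,S,Z): NE
(B,S,W): not NE [P1→C gives 6>5; P3→Z gives 9>4]
(C,P,X): not NE [P3→Z gives 9>7]
(C,P,Y): not NE [P1→B gives 9>1; P2→S gives 6>2]
(C,P,Z): not NE [P1→B gives 7>4]
(C,P,W): not NE [P2→R gives 9>1; P3→Z gives 9>5]
(C,Q,X): not NE [P1→B gives 7>4; P2→S gives 9>4]
(C,Q,Y): not NE [P2→S gives 6>1; P3→X gives 9>3]
(C,Q,Z): not NE [P1→B gives 5>2; P2→S gives 7>6; P3→X gives 9>1]
(C,Q,W): not NE [P2→R gives 9>8; P3→X gives 9>0]
(C,R,X): not NE [P2→S gives 9>2; P3→Y gives 5>1]
(C,R,Y): not NE [P1→A gives 9>3; P2→S gives 6>2]
(C,R,Z): not NE [P3→Y gives 5>2]
(C,R,W): not NE [P1→A gives 5>0; P3→Y gives 5>4]
(C,S,X): not NE [P3→W gives 6>3]
(C,S,Y): not NE [P1→B gives 5>4; P3→W gives 6>4]
(C,S,Z): not NE [P1→B gives 6>0; P3→W gives 6>2]
(C,S,W): not NE [P2→R gives 9>8]

PSNE = {(B,S,Z)}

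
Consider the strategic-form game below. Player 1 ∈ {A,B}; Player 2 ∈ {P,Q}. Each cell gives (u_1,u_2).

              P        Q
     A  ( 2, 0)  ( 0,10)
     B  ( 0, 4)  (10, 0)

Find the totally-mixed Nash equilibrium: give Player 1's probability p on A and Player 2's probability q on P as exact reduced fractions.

P1 indiff ⇒ q·2+(1-q)·0 = q·0+(1-q)·10 ⇒ q(2) = (1-q)(10) ⇒ q = 5/6
P2 indiff ⇒ p·0+(1-p)·4 = p·10+(1-p)·0 ⇒ p(-10) = (1-p)(-4) ⇒ p = 2/7

P1 mixes 2/7 on A; P2 mixes 5/6 on P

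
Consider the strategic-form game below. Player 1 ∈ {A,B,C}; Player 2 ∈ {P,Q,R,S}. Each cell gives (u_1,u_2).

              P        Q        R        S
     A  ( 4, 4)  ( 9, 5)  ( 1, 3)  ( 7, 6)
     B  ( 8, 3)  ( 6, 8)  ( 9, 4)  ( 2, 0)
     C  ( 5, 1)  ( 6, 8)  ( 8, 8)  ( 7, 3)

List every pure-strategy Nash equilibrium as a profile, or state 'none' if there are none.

Nash profiles: (A,S)

(A,P): not NE [P1→B gives 8>4; P2→S gives 6>4]
(A,Q): not NE [P2→S gives 6>5]
(A,R): not NE [P1→B gives 9>1; P2→S gives 6>3]
(A,S): NE
(B,P): not NE [P2→Q gives 8>3]
(B,Q): not NE [P1→A gives 9>6]
(B,R): not NE [P2→Q gives 8>4]
(B,S): not NE [P1→C gives 7>2; P2→Q gives 8>0]
(C,P): not NE [P1→B gives 8>5; P2→R gives 8>1]
(C,Q): not NE [P1→A gives 9>6]
(C,R): not NE [P1→B gives 9>8]
(C,S): not NE [P2→R gives 8>3]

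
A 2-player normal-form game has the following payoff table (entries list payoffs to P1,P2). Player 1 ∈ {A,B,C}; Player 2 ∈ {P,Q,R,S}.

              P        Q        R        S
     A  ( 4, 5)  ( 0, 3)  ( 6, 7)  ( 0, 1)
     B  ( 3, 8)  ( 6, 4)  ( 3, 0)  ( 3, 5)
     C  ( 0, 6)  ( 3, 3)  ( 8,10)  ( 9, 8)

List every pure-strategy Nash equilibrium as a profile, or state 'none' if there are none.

NE set: (C,R)

(A,P): not NE [P2→R gives 7>5]
(A,Q): not NE [P1→B gives 6>0; P2→R gives 7>3]
(A,R): not NE [P1→C gives 8>6]
(A,S): not NE [P1→C gives 9>0; P2→R gives 7>1]
(B,P): not NE [P1→A gives 4>3]
(B,Q): not NE [P2→P gives 8>4]
(B,R): not NE [P1→C gives 8>3; P2→P gives 8>0]
(B,S): not NE [P1→C gives 9>3; P2→P gives 8>5]
(C,P): not NE [P1→A gives 4>0; P2→R gives 10>6]
(C,Q): not NE [P1→B gives 6>3; P2→R gives 10>3]
(C,R): NE
(C,S): not NE [P2→R gives 10>8]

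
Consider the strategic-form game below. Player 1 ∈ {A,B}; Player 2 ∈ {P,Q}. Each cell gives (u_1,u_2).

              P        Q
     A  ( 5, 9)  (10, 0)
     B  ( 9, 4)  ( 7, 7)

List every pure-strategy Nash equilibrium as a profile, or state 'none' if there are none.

Equilibria: none

(A,P): not NE [P1→B gives 9>5]
(A,Q): not NE [P2→P gives 9>0]
(B,P): not NE [P2→Q gives 7>4]
(B,Q): not NE [P1→A gives 10>7]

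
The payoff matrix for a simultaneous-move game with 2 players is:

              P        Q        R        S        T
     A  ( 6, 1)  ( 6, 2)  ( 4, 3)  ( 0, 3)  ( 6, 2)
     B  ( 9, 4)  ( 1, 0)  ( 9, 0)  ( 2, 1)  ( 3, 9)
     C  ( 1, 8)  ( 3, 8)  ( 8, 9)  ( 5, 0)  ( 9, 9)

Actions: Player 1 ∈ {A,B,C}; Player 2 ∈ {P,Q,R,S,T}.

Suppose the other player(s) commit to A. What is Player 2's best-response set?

u_2(P vs A) = 1
u_2(Q vs A) = 2
u_2(R vs A) = 3
u_2(S vs A) = 3
u_2(T vs A) = 2
max payoff 3 at {R,S}

P2 best: {R,S}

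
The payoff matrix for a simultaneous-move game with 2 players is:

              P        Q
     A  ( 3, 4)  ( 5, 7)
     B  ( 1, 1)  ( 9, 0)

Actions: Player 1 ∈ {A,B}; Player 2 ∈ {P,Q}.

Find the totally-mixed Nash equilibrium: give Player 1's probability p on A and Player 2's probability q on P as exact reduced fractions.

P1 indiff ⇒ q·3+(1-q)·5 = q·1+(1-q)·9 ⇒ q(2) = (1-q)(4) ⇒ q = 2/3
P2 indiff ⇒ p·4+(1-p)·1 = p·7+(1-p)·0 ⇒ p(-3) = (1-p)(-1) ⇒ p = 1/4

p=1/4, q=2/3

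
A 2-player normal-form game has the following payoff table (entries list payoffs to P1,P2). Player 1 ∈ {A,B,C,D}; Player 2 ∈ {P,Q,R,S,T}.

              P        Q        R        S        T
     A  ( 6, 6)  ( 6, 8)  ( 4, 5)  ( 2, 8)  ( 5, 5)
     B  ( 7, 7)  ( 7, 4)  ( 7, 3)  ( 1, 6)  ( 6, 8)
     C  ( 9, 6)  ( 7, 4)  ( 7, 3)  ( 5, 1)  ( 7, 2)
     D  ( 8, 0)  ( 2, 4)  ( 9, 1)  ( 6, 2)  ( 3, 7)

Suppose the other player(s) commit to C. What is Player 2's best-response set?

P2 best: {P}

u_2(P vs C) = 6
u_2(Q vs C) = 4
u_2(R vs C) = 3
u_2(S vs C) = 1
u_2(T vs C) = 2
max payoff 6 at {P}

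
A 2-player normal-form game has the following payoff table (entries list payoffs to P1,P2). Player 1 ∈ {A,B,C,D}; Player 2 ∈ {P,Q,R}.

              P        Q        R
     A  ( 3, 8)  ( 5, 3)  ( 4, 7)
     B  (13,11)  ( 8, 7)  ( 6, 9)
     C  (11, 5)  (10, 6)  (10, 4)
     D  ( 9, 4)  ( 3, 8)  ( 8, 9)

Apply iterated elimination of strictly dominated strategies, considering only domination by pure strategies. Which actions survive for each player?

P1 drop A (B beats it: P:13>3 Q:8>5 R:6>4)
P1 drop D (C beats it: P:11>9 Q:10>3 R:10>8)
P2 drop R (P beats it: B:11>9 C:5>4)
P1→{B,C} P2→{P,Q}

Remaining: P1:{B,C} P2:{P,Q}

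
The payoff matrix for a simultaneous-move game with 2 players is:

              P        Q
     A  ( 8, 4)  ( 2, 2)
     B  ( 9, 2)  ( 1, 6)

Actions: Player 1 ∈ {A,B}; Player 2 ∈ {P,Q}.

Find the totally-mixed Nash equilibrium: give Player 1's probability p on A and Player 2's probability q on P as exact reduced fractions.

P1 mixes 2/3 on A; P2 mixes 1/2 on P

P1 indiff ⇒ q·8+(1-q)·2 = q·9+(1-q)·1 ⇒ q(-1) = (1-q)(-1) ⇒ q = 1/2
P2 indiff ⇒ p·4+(1-p)·2 = p·2+(1-p)·6 ⇒ p(2) = (1-p)(4) ⇒ p = 2/3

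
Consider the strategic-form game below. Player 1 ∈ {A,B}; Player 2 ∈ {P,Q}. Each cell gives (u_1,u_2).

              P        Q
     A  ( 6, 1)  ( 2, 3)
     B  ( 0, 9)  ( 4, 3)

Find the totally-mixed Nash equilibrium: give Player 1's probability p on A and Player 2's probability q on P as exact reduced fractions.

P1 indiff ⇒ q·6+(1-q)·2 = q·0+(1-q)·4 ⇒ q(6) = (1-q)(2) ⇒ q = 1/4
P2 indiff ⇒ p·1+(1-p)·9 = p·3+(1-p)·3 ⇒ p(-2) = (1-p)(-6) ⇒ p = 3/4

p=3/4, q=1/4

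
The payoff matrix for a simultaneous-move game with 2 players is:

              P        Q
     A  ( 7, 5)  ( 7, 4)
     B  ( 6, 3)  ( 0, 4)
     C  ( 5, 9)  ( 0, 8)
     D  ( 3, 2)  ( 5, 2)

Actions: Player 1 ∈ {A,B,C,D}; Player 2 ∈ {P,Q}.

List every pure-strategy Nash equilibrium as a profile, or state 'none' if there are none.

(A,P): NE
(A,Q): not NE [P2→P gives 5>4]
(B,P): not NE [P1→A gives 7>6; P2→Q gives 4>3]
(B,Q): not NE [P1→A gives 7>0]
(C,P): not NE [P1→A gives 7>5]
(C,Q): not NE [P1→A gives 7>0; P2→P gives 9>8]
(D,P): not NE [P1→A gives 7>3]
(D,Q): not NE [P1→A gives 7>5]

PSNE = {(A,P)}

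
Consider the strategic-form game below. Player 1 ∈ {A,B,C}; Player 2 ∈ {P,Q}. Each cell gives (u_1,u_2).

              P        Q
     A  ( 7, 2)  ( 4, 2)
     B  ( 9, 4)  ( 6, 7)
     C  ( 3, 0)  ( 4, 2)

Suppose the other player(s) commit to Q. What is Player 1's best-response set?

argmax u_1 = {B}

u_1(A vs Q) = 4
u_1(B vs Q) = 6
u_1(C vs Q) = 4
max payoff 6 at {B}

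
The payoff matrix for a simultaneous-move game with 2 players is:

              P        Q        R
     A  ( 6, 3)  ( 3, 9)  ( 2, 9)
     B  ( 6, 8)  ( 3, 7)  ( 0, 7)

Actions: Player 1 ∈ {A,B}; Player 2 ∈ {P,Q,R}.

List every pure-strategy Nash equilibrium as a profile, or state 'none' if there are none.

Nash profiles: (A,Q), (A,R), (B,P)

(A,P): not NE [P2→R gives 9>3]
(A,Q): NE
(A,R): NE
(B,P): NE
(B,Q): not NE [P2→P gives 8>7]
(B,R): not NE [P1→A gives 2>0; P2→P gives 8>7]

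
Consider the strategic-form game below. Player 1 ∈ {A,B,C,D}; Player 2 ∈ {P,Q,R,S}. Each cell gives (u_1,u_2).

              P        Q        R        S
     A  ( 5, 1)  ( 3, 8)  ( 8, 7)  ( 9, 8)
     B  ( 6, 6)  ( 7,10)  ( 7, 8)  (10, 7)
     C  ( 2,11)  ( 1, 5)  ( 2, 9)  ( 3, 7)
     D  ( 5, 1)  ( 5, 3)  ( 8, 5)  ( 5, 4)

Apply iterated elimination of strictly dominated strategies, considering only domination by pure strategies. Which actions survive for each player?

P1 drop C (A beats it: P:5>2 Q:3>1 R:8>2 S:9>3)
P2 drop P (Q beats it: A:8>1 B:10>6 D:3>1)
P1→{A,B,D} P2→{Q,R,S}

IESDS → P1:{A,B,D} P2:{Q,R,S}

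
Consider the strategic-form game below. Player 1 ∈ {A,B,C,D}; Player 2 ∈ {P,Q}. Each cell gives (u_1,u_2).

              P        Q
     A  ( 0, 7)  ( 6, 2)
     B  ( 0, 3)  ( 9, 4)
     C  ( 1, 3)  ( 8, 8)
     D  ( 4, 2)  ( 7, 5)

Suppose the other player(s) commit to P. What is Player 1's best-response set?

u_1(A vs P) = 0
u_1(B vs P) = 0
u_1(C vs P) = 1
u_1(D vs P) = 4
max payoff 4 at {D}

BR_1 = {D}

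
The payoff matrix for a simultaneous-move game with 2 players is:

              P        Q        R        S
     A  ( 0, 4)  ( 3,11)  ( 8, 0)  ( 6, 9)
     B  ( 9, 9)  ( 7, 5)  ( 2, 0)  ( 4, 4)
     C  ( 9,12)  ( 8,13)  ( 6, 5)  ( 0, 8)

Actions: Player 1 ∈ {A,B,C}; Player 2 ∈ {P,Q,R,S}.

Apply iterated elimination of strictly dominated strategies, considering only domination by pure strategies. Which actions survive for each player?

P2 drop R (P beats it: A:4>0 B:9>0 C:12>5)
P2 drop S (Q beats it: A:11>9 B:5>4 C:13>8)
P1 drop A (B beats it: P:9>0 Q:7>3)
P1→{B,C} P2→{P,Q}

Remaining: P1:{B,C} P2:{P,Q}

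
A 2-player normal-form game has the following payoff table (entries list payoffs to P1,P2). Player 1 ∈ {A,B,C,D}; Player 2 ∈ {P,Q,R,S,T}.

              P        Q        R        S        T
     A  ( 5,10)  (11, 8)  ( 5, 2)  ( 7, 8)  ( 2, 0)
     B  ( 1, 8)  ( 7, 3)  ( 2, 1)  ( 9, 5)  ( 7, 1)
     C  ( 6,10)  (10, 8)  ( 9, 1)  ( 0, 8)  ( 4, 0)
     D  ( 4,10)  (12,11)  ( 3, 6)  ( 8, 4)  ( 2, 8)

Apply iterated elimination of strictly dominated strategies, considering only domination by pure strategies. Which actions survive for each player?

IESDS → P1:{A,C,D} P2:{P,Q}

P2 drop R (P beats it: A:10>2 B:8>1 C:10>1 D:10>6)
P2 drop S (P beats it: A:10>8 B:8>5 C:10>8 D:10>4)
P2 drop T (P beats it: A:10>0 B:8>1 C:10>0 D:10>8)
P1 drop B (A beats it: P:5>1 Q:11>7)
P1→{A,C,D} P2→{P,Q}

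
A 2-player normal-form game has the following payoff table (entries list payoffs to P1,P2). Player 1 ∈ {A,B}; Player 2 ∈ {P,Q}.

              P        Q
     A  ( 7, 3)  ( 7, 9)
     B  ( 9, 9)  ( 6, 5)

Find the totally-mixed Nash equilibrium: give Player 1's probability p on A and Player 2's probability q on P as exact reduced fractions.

P1 indiff ⇒ q·7+(1-q)·7 = q·9+(1-q)·6 ⇒ q(-2) = (1-q)(-1) ⇒ q = 1/3
P2 indiff ⇒ p·3+(1-p)·9 = p·9+(1-p)·5 ⇒ p(-6) = (1-p)(-4) ⇒ p = 2/5

(p,q) = (2/5, 1/3)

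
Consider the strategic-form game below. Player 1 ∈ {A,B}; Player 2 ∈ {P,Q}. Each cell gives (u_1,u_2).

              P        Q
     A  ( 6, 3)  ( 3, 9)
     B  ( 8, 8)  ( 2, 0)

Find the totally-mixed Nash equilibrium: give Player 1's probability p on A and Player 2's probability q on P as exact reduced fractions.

P1 mixes 4/7 on A; P2 mixes 1/3 on P

P1 indiff ⇒ q·6+(1-q)·3 = q·8+(1-q)·2 ⇒ q(-2) = (1-q)(-1) ⇒ q = 1/3
P2 indiff ⇒ p·3+(1-p)·8 = p·9+(1-p)·0 ⇒ p(-6) = (1-p)(-8) ⇒ p = 4/7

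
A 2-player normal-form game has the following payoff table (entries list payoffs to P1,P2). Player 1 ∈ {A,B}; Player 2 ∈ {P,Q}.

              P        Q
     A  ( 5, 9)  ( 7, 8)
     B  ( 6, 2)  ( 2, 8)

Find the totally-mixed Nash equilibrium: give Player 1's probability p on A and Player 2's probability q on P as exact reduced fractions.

(p,q) = (6/7, 5/6)

P1 indiff ⇒ q·5+(1-q)·7 = q·6+(1-q)·2 ⇒ q(-1) = (1-q)(-5) ⇒ q = 5/6
P2 indiff ⇒ p·9+(1-p)·2 = p·8+(1-p)·8 ⇒ p(1) = (1-p)(6) ⇒ p = 6/7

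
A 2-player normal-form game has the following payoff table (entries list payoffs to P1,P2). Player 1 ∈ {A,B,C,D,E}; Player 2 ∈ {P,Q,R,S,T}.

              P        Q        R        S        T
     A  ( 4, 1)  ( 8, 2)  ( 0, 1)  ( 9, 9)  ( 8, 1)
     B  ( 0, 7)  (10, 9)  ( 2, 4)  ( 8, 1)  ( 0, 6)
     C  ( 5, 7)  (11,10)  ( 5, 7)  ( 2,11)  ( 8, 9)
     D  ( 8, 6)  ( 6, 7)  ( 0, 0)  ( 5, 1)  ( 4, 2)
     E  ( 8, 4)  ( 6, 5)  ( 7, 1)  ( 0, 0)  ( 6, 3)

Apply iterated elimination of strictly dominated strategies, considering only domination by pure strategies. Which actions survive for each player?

P2 drop P (Q beats it: A:2>1 B:9>7 C:10>7 D:7>6 E:5>4)
P2 drop R (Q beats it: A:2>1 B:9>4 C:10>7 D:7>0 E:5>1)
P1 drop D (A beats it: Q:8>6 S:9>5 T:8>4)
P1 drop E (A beats it: Q:8>6 S:9>0 T:8>6)
P2 drop T (Q beats it: A:2>1 B:9>6 C:10>9)
P1→{A,B,C} P2→{Q,S}

Survivors P1:{A,B,C} P2:{Q,S}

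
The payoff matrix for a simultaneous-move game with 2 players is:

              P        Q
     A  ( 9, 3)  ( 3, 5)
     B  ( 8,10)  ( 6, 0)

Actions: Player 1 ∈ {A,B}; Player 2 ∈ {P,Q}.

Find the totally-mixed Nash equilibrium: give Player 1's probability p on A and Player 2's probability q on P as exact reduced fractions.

P1 indiff ⇒ q·9+(1-q)·3 = q·8+(1-q)·6 ⇒ q(1) = (1-q)(3) ⇒ q = 3/4
P2 indiff ⇒ p·3+(1-p)·10 = p·5+(1-p)·0 ⇒ p(-2) = (1-p)(-10) ⇒ p = 5/6

(p,q) = (5/6, 3/4)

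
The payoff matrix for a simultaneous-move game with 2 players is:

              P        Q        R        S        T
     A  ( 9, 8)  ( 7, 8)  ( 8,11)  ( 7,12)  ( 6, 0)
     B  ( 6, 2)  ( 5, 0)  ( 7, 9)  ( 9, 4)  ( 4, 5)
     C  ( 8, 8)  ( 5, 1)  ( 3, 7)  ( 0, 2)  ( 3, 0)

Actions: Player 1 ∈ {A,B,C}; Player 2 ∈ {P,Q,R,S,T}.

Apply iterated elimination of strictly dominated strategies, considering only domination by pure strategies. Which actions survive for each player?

P1 drop C (A beats it: P:9>8 Q:7>5 R:8>3 S:7>0 T:6>3)
P2 drop P (R beats it: A:11>8 B:9>2)
P2 drop Q (R beats it: A:11>8 B:9>0)
P2 drop T (R beats it: A:11>0 B:9>5)
P1→{A,B} P2→{R,S}

Remaining: P1:{A,B} P2:{R,S}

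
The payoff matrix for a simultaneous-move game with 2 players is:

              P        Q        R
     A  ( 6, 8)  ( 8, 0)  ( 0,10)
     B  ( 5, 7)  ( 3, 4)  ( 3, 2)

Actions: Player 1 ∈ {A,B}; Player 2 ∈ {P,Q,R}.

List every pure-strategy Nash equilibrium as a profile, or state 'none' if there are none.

Equilibria: none

(A,P): not NE [P2→R gives 10>8]
(A,Q): not NE [P2→R gives 10>0]
(A,R): not NE [P1→B gives 3>0]
(B,P): not NE [P1→A gives 6>5]
(B,Q): not NE [P1→A gives 8>3; P2→P gives 7>4]
(B,R): not NE [P2→P gives 7>2]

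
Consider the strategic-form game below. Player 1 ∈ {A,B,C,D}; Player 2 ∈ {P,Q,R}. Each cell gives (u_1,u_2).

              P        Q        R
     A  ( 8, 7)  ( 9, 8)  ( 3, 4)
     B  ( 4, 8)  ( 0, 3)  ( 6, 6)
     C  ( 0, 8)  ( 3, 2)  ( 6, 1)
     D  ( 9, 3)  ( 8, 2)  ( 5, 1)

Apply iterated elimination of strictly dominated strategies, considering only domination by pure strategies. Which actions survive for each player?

P2 drop R (P beats it: A:7>4 B:8>6 C:8>1 D:3>1)
P1 drop B (A beats it: P:8>4 Q:9>0)
P1 drop C (A beats it: P:8>0 Q:9>3)
P1→{A,D} P2→{P,Q}

IESDS → P1:{A,D} P2:{P,Q}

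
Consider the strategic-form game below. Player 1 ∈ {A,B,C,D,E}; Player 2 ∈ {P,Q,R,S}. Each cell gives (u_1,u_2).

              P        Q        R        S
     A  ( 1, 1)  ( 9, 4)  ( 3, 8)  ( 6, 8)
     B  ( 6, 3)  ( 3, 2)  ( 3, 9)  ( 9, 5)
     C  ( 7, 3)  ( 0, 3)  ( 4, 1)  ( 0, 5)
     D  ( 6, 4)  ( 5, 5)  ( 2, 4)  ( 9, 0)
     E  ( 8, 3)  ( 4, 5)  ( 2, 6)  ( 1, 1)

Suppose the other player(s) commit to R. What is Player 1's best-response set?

P1 best: {C}

u_1(A vs R) = 3
u_1(B vs R) = 3
u_1(C vs R) = 4
u_1(D vs R) = 2
u_1(E vs R) = 2
max payoff 4 at {C}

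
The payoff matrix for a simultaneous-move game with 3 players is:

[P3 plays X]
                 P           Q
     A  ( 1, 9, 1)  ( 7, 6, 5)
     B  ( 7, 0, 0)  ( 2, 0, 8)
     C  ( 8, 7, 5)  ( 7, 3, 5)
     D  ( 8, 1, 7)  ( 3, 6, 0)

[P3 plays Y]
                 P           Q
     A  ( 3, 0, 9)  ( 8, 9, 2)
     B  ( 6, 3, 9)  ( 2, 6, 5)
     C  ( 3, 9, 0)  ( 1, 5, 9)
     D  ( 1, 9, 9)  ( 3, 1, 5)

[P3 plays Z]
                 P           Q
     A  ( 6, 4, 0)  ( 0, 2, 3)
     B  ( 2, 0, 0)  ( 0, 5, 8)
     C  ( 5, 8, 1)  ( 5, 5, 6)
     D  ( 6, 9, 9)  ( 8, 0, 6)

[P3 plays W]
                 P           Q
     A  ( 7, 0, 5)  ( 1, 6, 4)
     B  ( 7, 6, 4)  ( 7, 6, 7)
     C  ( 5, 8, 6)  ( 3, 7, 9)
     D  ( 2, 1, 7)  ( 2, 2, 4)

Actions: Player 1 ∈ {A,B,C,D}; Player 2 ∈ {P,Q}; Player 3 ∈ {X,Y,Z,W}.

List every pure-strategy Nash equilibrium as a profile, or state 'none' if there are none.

NE set: (D,P,Z)

(A,P,X): not NE [P1→D gives 8>1; P3→Y gives 9>1]
(A,P,Y): not NE [P1→B gives 6>3; P2→Q gives 9>0]
(A,P,Z): not NE [P3→Y gives 9>0]
(A,P,W): not NE [P2→Q gives 6>0; P3→Y gives 9>5]
(A,Q,X): not NE [P2→P gives 9>6]
(A,Q,Y): not NE [P3→X gives 5>2]
(A,Q,Z): not NE [P1→D gives 8>0; P2→P gives 4>2; P3→X gives 5>3]
(A,Q,W): not NE [P1→B gives 7>1; P3→X gives 5>4]
(B,P,X): not NE [P1→D gives 8>7; P3→Y gives 9>0]
(B,P,Y): not NE [P2→Q gives 6>3]
(B,P,Z): not NE [P1→D gives 6>2; P2→Q gives 5>0; P3→Y gives 9>0]
(B,P,W): not NE [P3→Y gives 9>4]
(B,Q,X): not NE [P1→C gives 7>2]
(B,Q,Y): not NE [P1→A gives 8>2; P3→Z gives 8>5]
(B,Q,Z): not NE [P1→D gives 8>0]
(B,Q,W): not NE [P3→Z gives 8>7]
(C,P,X): not NE [P3→W gives 6>5]
(C,P,Y): not NE [P1→B gives 6>3; P3→W gives 6>0]
(C,P,Z): not NE [P1→D gives 6>5; P3→W gives 6>1]
(C,P,W): not NE [P1→B gives 7>5]
(C,Q,X): not NE [P2→P gives 7>3; P3→W gives 9>5]
(C,Q,Y): not NE [P1→A gives 8>1; P2→P gives 9>5]
(C,Q,Z): not NE [P1→D gives 8>5; P2→P gives 8>5; P3→W gives 9>6]
(C,Q,W): not NE [P1→B gives 7>3; P2→P gives 8>7]
(D,P,X): not NE [P2→Q gives 6>1; P3→Z gives 9>7]
(D,P,Y): not NE [P1→B gives 6>1]
(D,P,Z): NE
(D,P,W): not NE [P1→B gives 7>2; P2→Q gives 2>1; P3→Z gives 9>7]
(D,Q,X): not NE [P1→C gives 7>3; P3→Z gives 6>0]
(D,Q,Y): not NE [P1→A gives 8>3; P2→P gives 9>1; P3→Z gives 6>5]
(D,Q,Z): not NE [P2→P gives 9>0]
(D,Q,W): not NE [P1→B gives 7>2; P3→Z gives 6>4]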